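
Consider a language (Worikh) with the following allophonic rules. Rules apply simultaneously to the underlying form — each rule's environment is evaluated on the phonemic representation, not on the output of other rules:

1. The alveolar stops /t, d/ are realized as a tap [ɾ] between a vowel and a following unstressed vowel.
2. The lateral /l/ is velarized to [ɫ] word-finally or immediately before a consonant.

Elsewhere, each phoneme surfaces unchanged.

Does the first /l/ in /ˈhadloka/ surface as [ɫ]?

/l/ (between /d/ and /o/) fails the environment for rule 2, so it stays [l].
The actual realization is [l], not [ɫ].

No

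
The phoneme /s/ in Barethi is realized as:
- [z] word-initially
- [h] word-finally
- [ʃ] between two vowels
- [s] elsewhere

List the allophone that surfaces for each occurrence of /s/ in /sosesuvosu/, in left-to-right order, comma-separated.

[z], [ʃ], [ʃ], [ʃ]

Occurrence 1 (position 1): word-initially → [z].
Occurrence 2 (position 3): between two vowels → [ʃ].
Occurrence 3 (position 5): between two vowels → [ʃ].
Occurrence 4 (position 9): between two vowels → [ʃ].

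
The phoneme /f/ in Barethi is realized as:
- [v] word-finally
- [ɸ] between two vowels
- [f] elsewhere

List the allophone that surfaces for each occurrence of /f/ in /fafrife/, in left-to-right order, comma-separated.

[f], [f], [ɸ]

Occurrence 1 (position 1): no conditioning environment matches → elsewhere allophone [f].
Occurrence 2 (position 3): no conditioning environment matches → elsewhere allophone [f].
Occurrence 3 (position 6): between two vowels → [ɸ].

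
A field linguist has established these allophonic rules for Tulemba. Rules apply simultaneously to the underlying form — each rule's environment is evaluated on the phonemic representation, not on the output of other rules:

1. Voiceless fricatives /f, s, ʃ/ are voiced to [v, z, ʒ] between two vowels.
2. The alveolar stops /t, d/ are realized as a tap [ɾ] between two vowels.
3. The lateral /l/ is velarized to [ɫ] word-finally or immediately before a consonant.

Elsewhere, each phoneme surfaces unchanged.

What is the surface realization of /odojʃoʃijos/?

/o/ (word-initial): no rule targets it → [o].
/d/ meets the environment for rule 2 (between two vowels) → [ɾ].
/o/ stays [o].
/j/ (between /o/ and /ʃ/): no rule targets it → [j].
/ʃ/ (between /j/ and /o/) is in the target of rule 1 but the environment (between two vowels) is not met → [ʃ].
/o/ stays [o].
/ʃ/ (between /o/ and /i/) occurs between two vowels → [ʒ] by rule 1.
/i/ — not in any rule's target class → [i].
/j/ — not in any rule's target class → [j].
/o/ stays [o].
/s/ (word-final): rule 1 targets it, but not between two vowels → unchanged [s].

[oɾojʃoʒijos]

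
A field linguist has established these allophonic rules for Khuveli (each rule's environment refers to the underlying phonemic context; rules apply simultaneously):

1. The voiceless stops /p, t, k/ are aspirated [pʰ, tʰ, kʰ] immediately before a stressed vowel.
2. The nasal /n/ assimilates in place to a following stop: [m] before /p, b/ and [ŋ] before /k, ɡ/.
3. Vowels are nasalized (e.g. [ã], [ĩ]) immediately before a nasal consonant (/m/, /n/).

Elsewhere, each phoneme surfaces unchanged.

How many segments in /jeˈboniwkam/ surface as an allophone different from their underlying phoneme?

2

Segments that undergo a rule: /o/ → [õ] (rule 3); /a/ → [ã] (rule 3).
All other segments surface unchanged.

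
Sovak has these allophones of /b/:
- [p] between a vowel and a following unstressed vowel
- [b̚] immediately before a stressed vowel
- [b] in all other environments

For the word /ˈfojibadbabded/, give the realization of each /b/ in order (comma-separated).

Occurrence 1 (position 5): between a vowel and a following unstressed vowel → [p].
Occurrence 2 (position 8): no conditioning environment matches → elsewhere allophone [b].
Occurrence 3 (position 10): no conditioning environment matches → elsewhere allophone [b].

[p], [b], [b]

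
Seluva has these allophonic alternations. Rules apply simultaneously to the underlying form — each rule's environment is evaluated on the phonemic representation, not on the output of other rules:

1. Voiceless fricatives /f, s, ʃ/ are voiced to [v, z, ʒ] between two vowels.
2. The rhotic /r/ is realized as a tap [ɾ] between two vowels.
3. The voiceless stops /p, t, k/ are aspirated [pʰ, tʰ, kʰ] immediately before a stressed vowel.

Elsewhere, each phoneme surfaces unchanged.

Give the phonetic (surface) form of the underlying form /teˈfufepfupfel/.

/t/ (word-initial): rule 3 targets it, but not immediately before a stressed vowel → unchanged [t].
/e/ (between /t/ and /f/) is unaffected → [e].
/f/ (between /e/ and /u/): between two vowels, so rule 1 applies → [v].
/u/ stays [u].
Rule 1 applies to /f/ (between /u/ and /e/: between two vowels) → [v].
/e/ — not in any rule's target class → [e].
/p/ (between /e/ and /f/) is in the target of rule 3 but the environment (immediately before a stressed vowel) is not met → [p].
/f/ (between /p/ and /u/) is in the target of rule 1 but the environment (between two vowels) is not met → [f].
/u/ (between /f/ and /p/) is unaffected → [u].
/p/ (between /u/ and /f/): rule 3 targets it, but not immediately before a stressed vowel → unchanged [p].
/f/ (between /p/ and /e/) fails the environment for rule 1, so it stays [f].
/e/ (between /f/ and /l/): no rule targets it → [e].
/l/ stays [l].

[teˈvuvepfupfel]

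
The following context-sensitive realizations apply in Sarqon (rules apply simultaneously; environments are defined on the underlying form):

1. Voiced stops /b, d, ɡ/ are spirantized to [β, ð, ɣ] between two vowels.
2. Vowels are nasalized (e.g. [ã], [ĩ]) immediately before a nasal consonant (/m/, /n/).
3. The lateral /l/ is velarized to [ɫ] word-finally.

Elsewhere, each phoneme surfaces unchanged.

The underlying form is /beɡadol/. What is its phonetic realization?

/b/ (word-initial): rule 1 targets it, but not between two vowels → unchanged [b].
/e/ — between /b/ and /ɡ/; rule 2 does not apply here → [e].
/ɡ/ meets the environment for rule 1 (between two vowels) → [ɣ].
/a/ (between /ɡ/ and /d/) fails the environment for rule 2, so it stays [a].
Rule 1 applies to /d/ (between /a/ and /o/: between two vowels) → [ð].
/o/ (between /d/ and /l/): rule 2 targets it, but not before a nasal consonant → unchanged [o].
/l/ (word-final) occurs word-finally → [ɫ] by rule 3.

[beɣaðoɫ]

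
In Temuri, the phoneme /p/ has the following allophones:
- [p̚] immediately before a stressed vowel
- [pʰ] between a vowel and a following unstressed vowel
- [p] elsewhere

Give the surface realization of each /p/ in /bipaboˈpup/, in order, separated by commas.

Occurrence 1 (position 3): between a vowel and a following unstressed vowel → [pʰ].
Occurrence 2 (position 7): immediately before a stressed vowel → [p̚].
Occurrence 3 (position 9): no conditioning environment matches → elsewhere allophone [p].

[pʰ], [p̚], [p]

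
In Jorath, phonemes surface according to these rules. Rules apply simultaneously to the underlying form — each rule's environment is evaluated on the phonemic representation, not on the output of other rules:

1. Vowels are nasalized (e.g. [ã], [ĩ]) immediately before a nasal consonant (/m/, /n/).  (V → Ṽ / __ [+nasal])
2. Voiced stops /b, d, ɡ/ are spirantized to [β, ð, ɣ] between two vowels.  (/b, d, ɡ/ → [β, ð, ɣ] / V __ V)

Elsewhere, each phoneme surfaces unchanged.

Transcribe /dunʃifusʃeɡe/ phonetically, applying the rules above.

[dũnʃifusʃeɣe]

/d/ (word-initial) is in the target of rule 2 but the environment (between two vowels) is not met → [d].
/u/ (between /d/ and /n/) occurs before a nasal consonant → [ũ] by rule 1.
/n/ stays [n].
/ʃ/ (between /n/ and /i/) is unaffected → [ʃ].
/i/ (between /ʃ/ and /f/): rule 1 targets it, but not before a nasal consonant → unchanged [i].
/f/ (between /i/ and /u/): no rule targets it → [f].
/u/ — between /f/ and /s/; rule 1 does not apply here → [u].
/s/ (between /u/ and /ʃ/) is unaffected → [s].
/ʃ/ stays [ʃ].
/e/ (between /ʃ/ and /ɡ/) is in the target of rule 1 but the environment (before a nasal consonant) is not met → [e].
/ɡ/ meets the environment for rule 2 (between two vowels) → [ɣ].
/e/ (word-final): rule 1 targets it, but not before a nasal consonant → unchanged [e].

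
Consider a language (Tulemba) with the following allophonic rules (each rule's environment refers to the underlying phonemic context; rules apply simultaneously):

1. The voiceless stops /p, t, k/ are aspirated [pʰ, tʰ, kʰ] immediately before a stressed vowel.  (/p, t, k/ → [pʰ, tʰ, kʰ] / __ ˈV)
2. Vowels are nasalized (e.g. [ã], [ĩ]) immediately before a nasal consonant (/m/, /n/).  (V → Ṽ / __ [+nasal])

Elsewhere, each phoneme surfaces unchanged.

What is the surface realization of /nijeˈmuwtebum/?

[nijẽˈmuwtebũm]

/n/ (word-initial) is unaffected → [n].
/i/ (between /n/ and /j/) is in the target of rule 2 but the environment (before a nasal consonant) is not met → [i].
/j/ — not in any rule's target class → [j].
/e/ (between /j/ and /m/): before a nasal consonant, so rule 2 applies → [ẽ].
/m/ — not in any rule's target class → [m].
/u/ (between /m/ and /w/) fails the environment for rule 2, so it stays [u].
/w/ (between /u/ and /t/): no rule targets it → [w].
/t/ (between /w/ and /e/): rule 1 targets it, but not immediately before a stressed vowel → unchanged [t].
/e/ (between /t/ and /b/) fails the environment for rule 2, so it stays [e].
/b/ (between /e/ and /u/): no rule targets it → [b].
Rule 2 applies to /u/ (between /b/ and /m/: before a nasal consonant) → [ũ].
/m/ (word-final): no rule targets it → [m].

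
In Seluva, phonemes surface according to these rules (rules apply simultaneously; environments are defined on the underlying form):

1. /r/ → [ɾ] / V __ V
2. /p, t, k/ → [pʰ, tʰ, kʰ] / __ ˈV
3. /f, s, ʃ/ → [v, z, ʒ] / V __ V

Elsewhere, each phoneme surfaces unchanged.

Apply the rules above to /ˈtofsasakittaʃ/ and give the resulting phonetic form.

[ˈtʰofsazakittaʃ]

/t/ (word-initial): immediately before a stressed vowel, so rule 2 applies → [tʰ].
/f/ (between /o/ and /s/) is in the target of rule 3 but the environment (between two vowels) is not met → [f].
/s/ (between /f/ and /a/): rule 3 targets it, but not between two vowels → unchanged [s].
/s/ — between /a/ and /a/, between two vowels — surfaces as [z] (rule 3).
/k/ (between /a/ and /i/) is in the target of rule 2 but the environment (immediately before a stressed vowel) is not met → [k].
/t/ (between /i/ and /t/) is in the target of rule 2 but the environment (immediately before a stressed vowel) is not met → [t].
/t/ — between /t/ and /a/; rule 2 does not apply here → [t].
/ʃ/ (word-final): rule 3 targets it, but not between two vowels → unchanged [ʃ].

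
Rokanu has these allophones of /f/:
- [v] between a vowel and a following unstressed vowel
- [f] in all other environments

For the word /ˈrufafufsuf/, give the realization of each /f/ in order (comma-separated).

[v], [v], [f], [f]

Occurrence 1 (position 3): between a vowel and a following unstressed vowel → [v].
Occurrence 2 (position 5): between a vowel and a following unstressed vowel → [v].
Occurrence 3 (position 7): no conditioning environment matches → elsewhere allophone [f].
Occurrence 4 (position 10): no conditioning environment matches → elsewhere allophone [f].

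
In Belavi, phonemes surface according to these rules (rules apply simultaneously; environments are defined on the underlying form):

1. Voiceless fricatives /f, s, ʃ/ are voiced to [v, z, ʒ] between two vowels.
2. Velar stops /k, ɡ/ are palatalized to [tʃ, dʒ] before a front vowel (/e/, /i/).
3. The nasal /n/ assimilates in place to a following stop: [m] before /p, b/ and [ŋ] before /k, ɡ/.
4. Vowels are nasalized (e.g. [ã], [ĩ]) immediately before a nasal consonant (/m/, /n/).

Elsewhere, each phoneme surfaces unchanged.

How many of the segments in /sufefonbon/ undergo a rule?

Segments that undergo a rule: /f/ → [v] (rule 1); /f/ → [v] (rule 1); /o/ → [õ] (rule 4); /n/ → [m] (rule 3); /o/ → [õ] (rule 4).
All other segments surface unchanged.

5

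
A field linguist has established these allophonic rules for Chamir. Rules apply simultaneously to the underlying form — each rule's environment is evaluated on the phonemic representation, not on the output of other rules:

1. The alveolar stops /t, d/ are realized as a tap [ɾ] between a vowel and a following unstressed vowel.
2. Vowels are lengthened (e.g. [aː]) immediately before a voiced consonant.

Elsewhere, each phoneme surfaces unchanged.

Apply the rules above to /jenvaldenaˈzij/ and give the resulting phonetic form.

[jeːnvaːldeːnaːˈziːj]

/j/ — not in any rule's target class → [j].
/e/ (between /j/ and /n/): before a voiced consonant, so rule 2 applies → [eː].
/n/ — not in any rule's target class → [n].
/v/ stays [v].
/a/ (between /v/ and /l/): before a voiced consonant, so rule 2 applies → [aː].
/l/ (between /a/ and /d/) is unaffected → [l].
/d/ (between /l/ and /e/) is in the target of rule 1 but the environment (between a vowel and a following unstressed vowel) is not met → [d].
/e/ meets the environment for rule 2 (before a voiced consonant) → [eː].
/n/ — not in any rule's target class → [n].
/a/ — between /n/ and /z/, before a voiced consonant — surfaces as [aː] (rule 2).
/z/ (between /a/ and /i/): no rule targets it → [z].
Rule 2 applies to /i/ (between /z/ and /j/: before a voiced consonant) → [iː].
/j/ (word-final) is unaffected → [j].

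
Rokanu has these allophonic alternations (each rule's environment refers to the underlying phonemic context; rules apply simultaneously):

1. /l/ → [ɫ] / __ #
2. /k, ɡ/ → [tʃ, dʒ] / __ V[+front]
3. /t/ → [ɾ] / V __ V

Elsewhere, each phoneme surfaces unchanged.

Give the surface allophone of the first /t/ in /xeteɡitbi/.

/t/ — between /e/ and /e/, between two vowels — surfaces as [ɾ] (rule 3).

[ɾ]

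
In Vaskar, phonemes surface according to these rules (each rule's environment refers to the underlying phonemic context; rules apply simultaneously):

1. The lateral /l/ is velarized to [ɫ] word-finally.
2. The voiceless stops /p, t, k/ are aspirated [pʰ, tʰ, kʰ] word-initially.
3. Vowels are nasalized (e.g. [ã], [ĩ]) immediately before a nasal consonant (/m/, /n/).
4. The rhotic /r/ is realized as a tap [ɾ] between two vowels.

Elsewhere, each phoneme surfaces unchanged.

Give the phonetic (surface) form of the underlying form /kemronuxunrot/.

Rule 2 applies to /k/ (word-initial: word-initially) → [kʰ].
Rule 3 applies to /e/ (between /k/ and /m/: before a nasal consonant) → [ẽ].
/m/ — not in any rule's target class → [m].
/r/ (between /m/ and /o/) is in the target of rule 4 but the environment (between two vowels) is not met → [r].
/o/ (between /r/ and /n/): before a nasal consonant, so rule 3 applies → [õ].
/n/ (between /o/ and /u/) is unaffected → [n].
/u/ (between /n/ and /x/): rule 3 targets it, but not before a nasal consonant → unchanged [u].
/x/ — not in any rule's target class → [x].
/u/ (between /x/ and /n/) occurs before a nasal consonant → [ũ] by rule 3.
/n/ — not in any rule's target class → [n].
/r/ (between /n/ and /o/): rule 4 targets it, but not between two vowels → unchanged [r].
/o/ (between /r/ and /t/) fails the environment for rule 3, so it stays [o].
/t/ (word-final): rule 2 targets it, but not word-initially → unchanged [t].

[kʰẽmrõnuxũnrot]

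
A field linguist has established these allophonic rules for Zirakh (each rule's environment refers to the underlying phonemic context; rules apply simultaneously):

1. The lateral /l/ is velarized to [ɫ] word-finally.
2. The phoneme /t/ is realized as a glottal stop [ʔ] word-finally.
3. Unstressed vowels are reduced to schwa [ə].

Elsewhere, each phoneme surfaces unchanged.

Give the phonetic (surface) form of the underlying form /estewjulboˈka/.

/e/ (word-initial) occurs in an unstressed syllable → [ə] by rule 3.
/s/ (between /e/ and /t/) is unaffected → [s].
/t/ (between /s/ and /e/) is in the target of rule 2 but the environment (word-finally) is not met → [t].
/e/ (between /t/ and /w/): in an unstressed syllable, so rule 3 applies → [ə].
/w/ (between /e/ and /j/) is unaffected → [w].
/j/ (between /w/ and /u/): no rule targets it → [j].
/u/ — between /j/ and /l/, in an unstressed syllable — surfaces as [ə] (rule 3).
/l/ (between /u/ and /b/) fails the environment for rule 1, so it stays [l].
/b/ stays [b].
/o/ (between /b/ and /k/) occurs in an unstressed syllable → [ə] by rule 3.
/k/ (between /o/ and /a/) is unaffected → [k].
/a/ (word-final) fails the environment for rule 3, so it stays [a].

[əstəwjəlbəˈka]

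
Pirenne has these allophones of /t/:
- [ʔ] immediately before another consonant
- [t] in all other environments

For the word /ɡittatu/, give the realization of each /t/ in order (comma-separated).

Occurrence 1 (position 3): immediately before another consonant → [ʔ].
Occurrence 2 (position 4): no conditioning environment matches → elsewhere allophone [t].
Occurrence 3 (position 6): no conditioning environment matches → elsewhere allophone [t].

[ʔ], [t], [t]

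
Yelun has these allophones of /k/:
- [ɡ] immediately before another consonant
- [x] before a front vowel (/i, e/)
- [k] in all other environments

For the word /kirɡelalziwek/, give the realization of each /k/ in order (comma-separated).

Occurrence 1 (position 1): before a front vowel (/i, e/) → [x].
Occurrence 2 (position 13): no conditioning environment matches → elsewhere allophone [k].

[x], [k]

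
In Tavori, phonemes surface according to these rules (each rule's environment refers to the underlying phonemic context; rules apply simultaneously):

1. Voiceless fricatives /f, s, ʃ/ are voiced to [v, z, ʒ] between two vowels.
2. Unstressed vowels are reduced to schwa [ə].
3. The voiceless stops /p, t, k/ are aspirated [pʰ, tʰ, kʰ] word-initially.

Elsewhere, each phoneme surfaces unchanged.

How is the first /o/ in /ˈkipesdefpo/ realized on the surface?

[ə]

/o/ — word-final, in an unstressed syllable — surfaces as [ə] (rule 2).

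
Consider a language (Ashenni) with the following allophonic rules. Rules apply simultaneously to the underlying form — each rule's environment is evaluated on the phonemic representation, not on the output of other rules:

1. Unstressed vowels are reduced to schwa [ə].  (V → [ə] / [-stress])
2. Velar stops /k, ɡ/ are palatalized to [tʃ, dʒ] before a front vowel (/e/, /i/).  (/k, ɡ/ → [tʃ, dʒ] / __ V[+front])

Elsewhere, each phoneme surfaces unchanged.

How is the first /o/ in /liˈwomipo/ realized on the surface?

[o]

/o/ (between /w/ and /m/) fails the environment for rule 1, so it stays [o].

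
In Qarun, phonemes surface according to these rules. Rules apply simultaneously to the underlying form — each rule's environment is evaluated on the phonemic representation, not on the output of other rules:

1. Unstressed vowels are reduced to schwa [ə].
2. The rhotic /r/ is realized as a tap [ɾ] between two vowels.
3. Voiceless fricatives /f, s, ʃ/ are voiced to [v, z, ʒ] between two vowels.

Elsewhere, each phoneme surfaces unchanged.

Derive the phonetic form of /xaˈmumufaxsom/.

/a/ (between /x/ and /m/) occurs in an unstressed syllable → [ə] by rule 1.
/u/ (between /m/ and /m/) fails the environment for rule 1, so it stays [u].
/u/ meets the environment for rule 1 (in an unstressed syllable) → [ə].
/f/ (between /u/ and /a/) occurs between two vowels → [v] by rule 3.
/a/ (between /f/ and /x/) occurs in an unstressed syllable → [ə] by rule 1.
/s/ (between /x/ and /o/): rule 3 targets it, but not between two vowels → unchanged [s].
/o/ (between /s/ and /m/): in an unstressed syllable, so rule 1 applies → [ə].

[xəˈmuməvəxsəm]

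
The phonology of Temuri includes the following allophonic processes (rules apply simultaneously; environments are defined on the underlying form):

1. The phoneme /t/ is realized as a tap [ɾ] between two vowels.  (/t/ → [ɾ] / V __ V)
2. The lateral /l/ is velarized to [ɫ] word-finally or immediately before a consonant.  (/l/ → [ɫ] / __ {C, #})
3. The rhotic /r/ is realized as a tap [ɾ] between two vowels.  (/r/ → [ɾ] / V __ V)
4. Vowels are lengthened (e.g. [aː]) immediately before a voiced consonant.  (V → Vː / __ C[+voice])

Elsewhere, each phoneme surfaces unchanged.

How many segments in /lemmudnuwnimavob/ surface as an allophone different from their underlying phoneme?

6

Segments that undergo a rule: /e/ → [eː] (rule 4); /u/ → [uː] (rule 4); /u/ → [uː] (rule 4); /i/ → [iː] (rule 4); /a/ → [aː] (rule 4); /o/ → [oː] (rule 4).
All other segments surface unchanged.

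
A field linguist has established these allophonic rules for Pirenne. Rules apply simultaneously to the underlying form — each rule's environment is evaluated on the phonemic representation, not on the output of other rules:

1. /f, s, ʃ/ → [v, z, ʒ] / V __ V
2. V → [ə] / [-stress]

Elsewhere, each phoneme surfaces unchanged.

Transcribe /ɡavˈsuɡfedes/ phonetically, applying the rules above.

/a/ (between /ɡ/ and /v/) occurs in an unstressed syllable → [ə] by rule 2.
/s/ (between /v/ and /u/) fails the environment for rule 1, so it stays [s].
/u/ (between /s/ and /ɡ/) is in the target of rule 2 but the environment (in an unstressed syllable) is not met → [u].
/f/ (between /ɡ/ and /e/): rule 1 targets it, but not between two vowels → unchanged [f].
/e/ — between /f/ and /d/, in an unstressed syllable — surfaces as [ə] (rule 2).
/e/ (between /d/ and /s/): in an unstressed syllable, so rule 2 applies → [ə].
/s/ (word-final) fails the environment for rule 1, so it stays [s].

[ɡəvˈsuɡfədəs]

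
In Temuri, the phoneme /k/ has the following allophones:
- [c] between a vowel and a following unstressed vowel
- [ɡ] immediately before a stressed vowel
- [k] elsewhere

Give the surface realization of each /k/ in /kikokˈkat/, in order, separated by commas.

[k], [c], [k], [ɡ]

Occurrence 1 (position 1): no conditioning environment matches → elsewhere allophone [k].
Occurrence 2 (position 3): between a vowel and a following unstressed vowel → [c].
Occurrence 3 (position 5): no conditioning environment matches → elsewhere allophone [k].
Occurrence 4 (position 6): immediately before a stressed vowel → [ɡ].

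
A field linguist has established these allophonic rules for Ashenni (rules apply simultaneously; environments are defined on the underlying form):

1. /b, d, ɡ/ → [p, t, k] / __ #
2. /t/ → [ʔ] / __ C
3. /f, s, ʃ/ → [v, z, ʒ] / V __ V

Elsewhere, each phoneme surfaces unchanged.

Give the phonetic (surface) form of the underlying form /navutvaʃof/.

/n/ stays [n].
/a/ (between /n/ and /v/) is unaffected → [a].
/v/ (between /a/ and /u/) is unaffected → [v].
/u/ (between /v/ and /t/) is unaffected → [u].
/t/ (between /u/ and /v/) occurs immediately before a consonant → [ʔ] by rule 2.
/v/ stays [v].
/a/ (between /v/ and /ʃ/): no rule targets it → [a].
/ʃ/ (between /a/ and /o/) occurs between two vowels → [ʒ] by rule 3.
/o/ — not in any rule's target class → [o].
/f/ (word-final) fails the environment for rule 3, so it stays [f].

[navuʔvaʒof]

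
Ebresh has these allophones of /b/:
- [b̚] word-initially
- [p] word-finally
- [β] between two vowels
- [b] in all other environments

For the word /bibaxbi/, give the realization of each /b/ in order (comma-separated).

Occurrence 1 (position 1): word-initially → [b̚].
Occurrence 2 (position 3): between two vowels → [β].
Occurrence 3 (position 6): no conditioning environment matches → elsewhere allophone [b].

[b̚], [β], [b]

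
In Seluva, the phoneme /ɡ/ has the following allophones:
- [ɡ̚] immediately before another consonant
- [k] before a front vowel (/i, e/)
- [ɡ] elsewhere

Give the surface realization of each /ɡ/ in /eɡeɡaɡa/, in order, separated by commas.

[k], [ɡ], [ɡ]

Occurrence 1 (position 2): before a front vowel (/i, e/) → [k].
Occurrence 2 (position 4): no conditioning environment matches → elsewhere allophone [ɡ].
Occurrence 3 (position 6): no conditioning environment matches → elsewhere allophone [ɡ].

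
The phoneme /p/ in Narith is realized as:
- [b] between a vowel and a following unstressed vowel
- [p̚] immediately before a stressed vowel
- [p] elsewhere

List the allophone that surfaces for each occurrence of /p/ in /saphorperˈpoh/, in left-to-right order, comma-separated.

[p], [p], [p̚]

Occurrence 1 (position 3): no conditioning environment matches → elsewhere allophone [p].
Occurrence 2 (position 7): no conditioning environment matches → elsewhere allophone [p].
Occurrence 3 (position 10): immediately before a stressed vowel → [p̚].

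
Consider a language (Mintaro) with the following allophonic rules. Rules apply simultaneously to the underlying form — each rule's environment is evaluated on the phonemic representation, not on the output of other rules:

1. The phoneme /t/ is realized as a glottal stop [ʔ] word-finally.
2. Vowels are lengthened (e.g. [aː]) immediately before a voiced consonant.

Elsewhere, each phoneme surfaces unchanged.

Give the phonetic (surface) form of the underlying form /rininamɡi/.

/i/ (between /r/ and /n/): before a voiced consonant, so rule 2 applies → [iː].
/i/ — between /n/ and /n/, before a voiced consonant — surfaces as [iː] (rule 2).
/a/ (between /n/ and /m/): before a voiced consonant, so rule 2 applies → [aː].
/i/ — word-final; rule 2 does not apply here → [i].

[riːniːnaːmɡi]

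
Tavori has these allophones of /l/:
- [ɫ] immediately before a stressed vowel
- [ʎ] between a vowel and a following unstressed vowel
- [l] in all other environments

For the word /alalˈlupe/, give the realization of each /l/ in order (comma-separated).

[ʎ], [l], [ɫ]

Occurrence 1 (position 2): between a vowel and a following unstressed vowel → [ʎ].
Occurrence 2 (position 4): no conditioning environment matches → elsewhere allophone [l].
Occurrence 3 (position 5): immediately before a stressed vowel → [ɫ].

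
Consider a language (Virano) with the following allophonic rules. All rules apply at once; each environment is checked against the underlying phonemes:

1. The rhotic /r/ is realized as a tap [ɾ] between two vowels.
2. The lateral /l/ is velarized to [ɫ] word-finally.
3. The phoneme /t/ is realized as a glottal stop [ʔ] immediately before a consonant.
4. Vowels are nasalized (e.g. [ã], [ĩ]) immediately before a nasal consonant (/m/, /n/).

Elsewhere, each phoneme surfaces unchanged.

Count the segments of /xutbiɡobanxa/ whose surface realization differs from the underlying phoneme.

2

Segments that undergo a rule: /t/ → [ʔ] (rule 3); /a/ → [ã] (rule 4).
All other segments surface unchanged.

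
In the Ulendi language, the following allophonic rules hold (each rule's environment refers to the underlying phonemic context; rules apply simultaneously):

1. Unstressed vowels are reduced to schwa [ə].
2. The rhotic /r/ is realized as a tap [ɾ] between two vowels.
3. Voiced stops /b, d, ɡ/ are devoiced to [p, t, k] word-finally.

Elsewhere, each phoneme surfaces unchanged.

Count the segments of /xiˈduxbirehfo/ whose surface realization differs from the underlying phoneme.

5

Segments that undergo a rule: /i/ → [ə] (rule 1); /i/ → [ə] (rule 1); /r/ → [ɾ] (rule 2); /e/ → [ə] (rule 1); /o/ → [ə] (rule 1).
All other segments surface unchanged.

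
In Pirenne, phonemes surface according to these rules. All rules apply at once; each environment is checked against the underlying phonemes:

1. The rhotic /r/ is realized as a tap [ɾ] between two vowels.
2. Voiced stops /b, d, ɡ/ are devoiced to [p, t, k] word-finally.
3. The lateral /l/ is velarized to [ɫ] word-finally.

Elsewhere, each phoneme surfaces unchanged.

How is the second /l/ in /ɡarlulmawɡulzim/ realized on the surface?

[l]

/l/ (between /u/ and /m/) fails the environment for rule 3, so it stays [l].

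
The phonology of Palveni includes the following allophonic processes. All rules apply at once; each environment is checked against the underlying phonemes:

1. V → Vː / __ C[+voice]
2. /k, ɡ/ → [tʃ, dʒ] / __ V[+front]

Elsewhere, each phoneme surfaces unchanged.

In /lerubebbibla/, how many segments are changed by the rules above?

Segments that undergo a rule: /e/ → [eː] (rule 1); /u/ → [uː] (rule 1); /e/ → [eː] (rule 1); /i/ → [iː] (rule 1).
All other segments surface unchanged.

4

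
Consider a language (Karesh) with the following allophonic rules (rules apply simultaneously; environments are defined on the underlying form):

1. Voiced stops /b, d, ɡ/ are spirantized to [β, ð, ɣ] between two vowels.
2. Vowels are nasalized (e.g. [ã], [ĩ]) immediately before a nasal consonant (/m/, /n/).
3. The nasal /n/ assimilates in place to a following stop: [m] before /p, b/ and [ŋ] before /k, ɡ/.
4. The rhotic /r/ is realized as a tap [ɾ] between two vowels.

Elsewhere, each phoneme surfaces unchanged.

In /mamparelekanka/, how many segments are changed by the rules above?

4

Segments that undergo a rule: /a/ → [ã] (rule 2); /r/ → [ɾ] (rule 4); /a/ → [ã] (rule 2); /n/ → [ŋ] (rule 3).
All other segments surface unchanged.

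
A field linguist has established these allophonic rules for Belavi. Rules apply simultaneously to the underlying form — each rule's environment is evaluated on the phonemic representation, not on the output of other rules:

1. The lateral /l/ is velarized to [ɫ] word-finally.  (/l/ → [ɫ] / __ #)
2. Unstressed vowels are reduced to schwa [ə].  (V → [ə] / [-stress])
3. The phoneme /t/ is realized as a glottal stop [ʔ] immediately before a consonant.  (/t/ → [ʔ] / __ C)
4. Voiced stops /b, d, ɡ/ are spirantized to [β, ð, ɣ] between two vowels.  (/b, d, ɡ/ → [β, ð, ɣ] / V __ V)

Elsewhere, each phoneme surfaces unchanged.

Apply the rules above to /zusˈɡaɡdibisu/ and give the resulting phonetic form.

[zəsˈɡaɡdəβəsə]

/z/ (word-initial) is unaffected → [z].
/u/ meets the environment for rule 2 (in an unstressed syllable) → [ə].
/s/ (between /u/ and /ɡ/): no rule targets it → [s].
/ɡ/ (between /s/ and /a/) is in the target of rule 4 but the environment (between two vowels) is not met → [ɡ].
/a/ (between /ɡ/ and /ɡ/) fails the environment for rule 2, so it stays [a].
/ɡ/ (between /a/ and /d/): rule 4 targets it, but not between two vowels → unchanged [ɡ].
/d/ (between /ɡ/ and /i/) fails the environment for rule 4, so it stays [d].
/i/ (between /d/ and /b/): in an unstressed syllable, so rule 2 applies → [ə].
/b/ — between /i/ and /i/, between two vowels — surfaces as [β] (rule 4).
/i/ (between /b/ and /s/): in an unstressed syllable, so rule 2 applies → [ə].
/s/ stays [s].
/u/ meets the environment for rule 2 (in an unstressed syllable) → [ə].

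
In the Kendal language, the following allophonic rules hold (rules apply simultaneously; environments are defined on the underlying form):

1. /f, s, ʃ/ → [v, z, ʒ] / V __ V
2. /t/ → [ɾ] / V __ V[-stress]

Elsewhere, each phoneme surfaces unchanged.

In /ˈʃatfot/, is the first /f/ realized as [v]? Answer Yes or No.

/f/ — between /t/ and /o/; rule 1 does not apply here → [f].
The actual realization is [f], not [v].

No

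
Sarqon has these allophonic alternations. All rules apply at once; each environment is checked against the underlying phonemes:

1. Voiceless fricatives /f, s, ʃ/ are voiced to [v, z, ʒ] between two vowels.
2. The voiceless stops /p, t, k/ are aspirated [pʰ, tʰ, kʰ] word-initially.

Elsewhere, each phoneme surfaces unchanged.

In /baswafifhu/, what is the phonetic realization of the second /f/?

[f]

/f/ (between /i/ and /h/): rule 1 targets it, but not between two vowels → unchanged [f].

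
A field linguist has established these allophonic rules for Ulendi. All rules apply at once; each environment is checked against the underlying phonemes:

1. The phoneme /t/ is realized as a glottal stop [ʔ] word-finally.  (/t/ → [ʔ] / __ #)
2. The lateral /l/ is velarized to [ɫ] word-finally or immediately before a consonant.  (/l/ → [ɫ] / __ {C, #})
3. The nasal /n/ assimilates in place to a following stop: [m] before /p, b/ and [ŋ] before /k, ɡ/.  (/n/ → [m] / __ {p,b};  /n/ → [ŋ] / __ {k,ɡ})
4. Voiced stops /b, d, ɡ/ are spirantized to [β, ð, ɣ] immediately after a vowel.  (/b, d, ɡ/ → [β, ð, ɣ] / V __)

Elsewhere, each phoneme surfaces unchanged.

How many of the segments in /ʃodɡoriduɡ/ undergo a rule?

Segments that undergo a rule: /d/ → [ð] (rule 4); /d/ → [ð] (rule 4); /ɡ/ → [ɣ] (rule 4).
All other segments surface unchanged.

3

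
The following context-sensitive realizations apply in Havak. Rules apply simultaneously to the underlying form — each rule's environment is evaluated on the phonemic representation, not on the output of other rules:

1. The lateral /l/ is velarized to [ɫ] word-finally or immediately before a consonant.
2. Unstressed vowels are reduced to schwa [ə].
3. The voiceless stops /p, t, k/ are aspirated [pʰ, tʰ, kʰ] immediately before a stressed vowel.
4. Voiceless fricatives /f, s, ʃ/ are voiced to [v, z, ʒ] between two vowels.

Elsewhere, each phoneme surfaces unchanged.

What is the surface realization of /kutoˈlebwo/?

[kətəˈlebwə]

/k/ (word-initial): rule 3 targets it, but not immediately before a stressed vowel → unchanged [k].
/u/ — between /k/ and /t/, in an unstressed syllable — surfaces as [ə] (rule 2).
/t/ (between /u/ and /o/) fails the environment for rule 3, so it stays [t].
/o/ (between /t/ and /l/) occurs in an unstressed syllable → [ə] by rule 2.
/l/ (between /o/ and /e/) fails the environment for rule 1, so it stays [l].
/e/ (between /l/ and /b/) is in the target of rule 2 but the environment (in an unstressed syllable) is not met → [e].
/b/ stays [b].
/w/ stays [w].
/o/ (word-final): in an unstressed syllable, so rule 2 applies → [ə].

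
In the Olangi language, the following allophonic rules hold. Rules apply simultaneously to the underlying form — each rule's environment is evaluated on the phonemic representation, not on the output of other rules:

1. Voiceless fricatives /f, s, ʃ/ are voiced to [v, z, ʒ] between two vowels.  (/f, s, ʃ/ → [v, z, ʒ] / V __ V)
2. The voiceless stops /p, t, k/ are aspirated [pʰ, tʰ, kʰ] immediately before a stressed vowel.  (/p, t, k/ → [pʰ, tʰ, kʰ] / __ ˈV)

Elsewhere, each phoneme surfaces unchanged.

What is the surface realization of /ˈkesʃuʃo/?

/k/ meets the environment for rule 2 (immediately before a stressed vowel) → [kʰ].
/e/ stays [e].
/s/ (between /e/ and /ʃ/) fails the environment for rule 1, so it stays [s].
/ʃ/ (between /s/ and /u/) is in the target of rule 1 but the environment (between two vowels) is not met → [ʃ].
/u/ stays [u].
/ʃ/ (between /u/ and /o/): between two vowels, so rule 1 applies → [ʒ].
/o/ (word-final) is unaffected → [o].

[ˈkʰesʃuʒo]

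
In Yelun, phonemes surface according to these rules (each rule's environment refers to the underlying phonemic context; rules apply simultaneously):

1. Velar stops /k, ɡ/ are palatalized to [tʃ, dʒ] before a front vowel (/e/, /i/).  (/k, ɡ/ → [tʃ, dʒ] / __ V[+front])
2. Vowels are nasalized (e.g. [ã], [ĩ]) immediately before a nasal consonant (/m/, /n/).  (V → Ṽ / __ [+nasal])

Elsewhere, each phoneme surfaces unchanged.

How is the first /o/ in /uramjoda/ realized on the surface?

[o]

/o/ (between /j/ and /d/): rule 2 targets it, but not before a nasal consonant → unchanged [o].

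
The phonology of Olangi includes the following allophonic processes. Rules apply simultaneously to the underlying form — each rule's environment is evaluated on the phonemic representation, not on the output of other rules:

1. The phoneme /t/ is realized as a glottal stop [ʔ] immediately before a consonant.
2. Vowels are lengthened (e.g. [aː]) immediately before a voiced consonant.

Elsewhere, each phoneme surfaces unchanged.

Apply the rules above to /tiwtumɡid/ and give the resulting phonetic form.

/t/ — word-initial; rule 1 does not apply here → [t].
/i/ (between /t/ and /w/) occurs before a voiced consonant → [iː] by rule 2.
/w/ — not in any rule's target class → [w].
/t/ (between /w/ and /u/) is in the target of rule 1 but the environment (immediately before a consonant) is not met → [t].
/u/ meets the environment for rule 2 (before a voiced consonant) → [uː].
/m/ (between /u/ and /ɡ/) is unaffected → [m].
/ɡ/ — not in any rule's target class → [ɡ].
/i/ (between /ɡ/ and /d/) occurs before a voiced consonant → [iː] by rule 2.
/d/ (word-final): no rule targets it → [d].

[tiːwtuːmɡiːd]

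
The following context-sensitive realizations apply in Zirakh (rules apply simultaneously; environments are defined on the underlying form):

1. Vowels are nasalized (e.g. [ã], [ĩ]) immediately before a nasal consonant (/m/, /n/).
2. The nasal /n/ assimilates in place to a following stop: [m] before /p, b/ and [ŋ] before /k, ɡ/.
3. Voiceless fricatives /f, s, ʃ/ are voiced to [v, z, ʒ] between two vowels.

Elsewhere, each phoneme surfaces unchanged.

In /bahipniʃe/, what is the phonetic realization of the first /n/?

[n]

/n/ (between /p/ and /i/) is in the target of rule 2 but the environment (before a labial or velar stop) is not met → [n].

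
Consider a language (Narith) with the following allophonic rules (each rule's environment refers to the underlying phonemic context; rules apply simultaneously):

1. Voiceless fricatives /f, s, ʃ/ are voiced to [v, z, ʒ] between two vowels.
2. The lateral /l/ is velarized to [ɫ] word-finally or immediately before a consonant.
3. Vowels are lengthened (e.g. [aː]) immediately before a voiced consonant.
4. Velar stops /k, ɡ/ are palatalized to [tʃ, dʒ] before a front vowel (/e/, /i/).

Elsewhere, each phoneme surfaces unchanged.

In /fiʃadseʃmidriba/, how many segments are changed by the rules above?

4

Segments that undergo a rule: /ʃ/ → [ʒ] (rule 1); /a/ → [aː] (rule 3); /i/ → [iː] (rule 3); /i/ → [iː] (rule 3).
All other segments surface unchanged.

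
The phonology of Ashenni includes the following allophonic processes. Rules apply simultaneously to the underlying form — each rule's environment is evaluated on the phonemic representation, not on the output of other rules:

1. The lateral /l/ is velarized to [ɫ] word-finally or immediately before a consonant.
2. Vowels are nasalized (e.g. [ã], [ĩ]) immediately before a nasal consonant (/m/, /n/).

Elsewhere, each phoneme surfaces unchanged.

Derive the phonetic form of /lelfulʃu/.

/l/ — word-initial; rule 1 does not apply here → [l].
/e/ (between /l/ and /l/) fails the environment for rule 2, so it stays [e].
/l/ — between /e/ and /f/, word-finally or immediately before a consonant — surfaces as [ɫ] (rule 1).
/f/ stays [f].
/u/ — between /f/ and /l/; rule 2 does not apply here → [u].
/l/ (between /u/ and /ʃ/) occurs word-finally or immediately before a consonant → [ɫ] by rule 1.
/ʃ/ — not in any rule's target class → [ʃ].
/u/ — word-final; rule 2 does not apply here → [u].

[leɫfuɫʃu]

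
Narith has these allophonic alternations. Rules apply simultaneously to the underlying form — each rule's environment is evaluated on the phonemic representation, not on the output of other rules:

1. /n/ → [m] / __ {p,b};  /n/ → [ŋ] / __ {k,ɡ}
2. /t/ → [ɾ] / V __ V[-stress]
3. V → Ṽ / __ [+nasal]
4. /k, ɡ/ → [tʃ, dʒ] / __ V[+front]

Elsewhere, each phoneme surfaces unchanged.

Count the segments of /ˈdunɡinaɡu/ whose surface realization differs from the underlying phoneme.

Segments that undergo a rule: /u/ → [ũ] (rule 3); /n/ → [ŋ] (rule 1); /ɡ/ → [dʒ] (rule 4); /i/ → [ĩ] (rule 3).
All other segments surface unchanged.

4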